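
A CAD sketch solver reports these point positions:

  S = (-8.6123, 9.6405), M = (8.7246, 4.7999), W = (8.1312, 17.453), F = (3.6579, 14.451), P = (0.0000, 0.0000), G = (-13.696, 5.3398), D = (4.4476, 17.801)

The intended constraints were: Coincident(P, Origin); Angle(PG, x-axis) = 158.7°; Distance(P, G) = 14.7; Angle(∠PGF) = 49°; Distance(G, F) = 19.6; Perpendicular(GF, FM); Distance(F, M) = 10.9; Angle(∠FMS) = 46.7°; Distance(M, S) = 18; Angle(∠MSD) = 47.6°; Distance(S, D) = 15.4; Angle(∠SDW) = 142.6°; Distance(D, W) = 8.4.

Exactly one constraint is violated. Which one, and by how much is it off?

Distance(D, W) = 8.4 — off by 4.70.

P = (0.00, 0.00) ✓; PG at 158.7° ✓; |PG| = 14.70 ✓; ∠PGF = 49.00° ✓; |GF| = 19.60 ✓; ∠(GF, FM) = 90.00° ✓; |FM| = 10.90 ✓; ∠FMS = 46.70° ✓; |MS| = 18.00 ✓; ∠MSD = 47.60° ✓; |SD| = 15.40 ✓; ∠SDW = 142.6° ✓; |DW| = 3.700 ✗.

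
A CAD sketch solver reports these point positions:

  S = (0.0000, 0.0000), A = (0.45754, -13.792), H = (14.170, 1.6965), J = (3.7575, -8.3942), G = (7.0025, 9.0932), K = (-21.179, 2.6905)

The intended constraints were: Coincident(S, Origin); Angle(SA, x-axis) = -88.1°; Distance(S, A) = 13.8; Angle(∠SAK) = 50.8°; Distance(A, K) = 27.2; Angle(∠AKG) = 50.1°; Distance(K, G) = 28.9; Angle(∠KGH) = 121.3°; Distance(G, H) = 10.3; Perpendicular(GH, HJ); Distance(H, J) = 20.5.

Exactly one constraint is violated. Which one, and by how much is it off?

Distance(H, J) = 20.5 — off by 6.00.

S = (0.00, 0.00) ✓; SA at -88.10° ✓; |SA| = 13.80 ✓; ∠SAK = 50.80° ✓; |AK| = 27.20 ✓; ∠AKG = 50.10° ✓; |KG| = 28.90 ✓; ∠KGH = 121.3° ✓; |GH| = 10.30 ✓; ∠(GH, HJ) = 90.00° ✓; |HJ| = 14.50 ✗.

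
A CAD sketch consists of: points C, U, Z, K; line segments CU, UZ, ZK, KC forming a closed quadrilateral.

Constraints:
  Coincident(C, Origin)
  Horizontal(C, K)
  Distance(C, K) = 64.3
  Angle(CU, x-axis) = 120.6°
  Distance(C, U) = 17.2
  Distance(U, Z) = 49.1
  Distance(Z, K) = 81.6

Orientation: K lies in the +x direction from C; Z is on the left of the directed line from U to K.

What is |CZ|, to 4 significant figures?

61.14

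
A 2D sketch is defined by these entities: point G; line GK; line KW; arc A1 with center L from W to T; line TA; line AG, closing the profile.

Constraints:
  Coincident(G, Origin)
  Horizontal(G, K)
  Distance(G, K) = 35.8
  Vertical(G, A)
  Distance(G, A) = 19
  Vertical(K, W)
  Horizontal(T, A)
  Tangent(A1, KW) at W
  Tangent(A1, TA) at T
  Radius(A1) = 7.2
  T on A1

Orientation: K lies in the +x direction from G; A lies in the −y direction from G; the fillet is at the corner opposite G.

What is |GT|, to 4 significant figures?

34.34

G is at the origin; G and K share the same y with |GK| = 35.8 and K on the +x side, so K = (35.80, 0.000). GA is vertical with |GA| = 19.0 and A on the −y side, so A = (0.000, -19.00). The virtual corner opposite G is at (35.80, -19.00). A1 meets KW tangentially, so LW is at right angles to KW and A1 meets TA tangentially, so LT is at right angles to TA, with radius 7.2, so the center L sits 7.2 in from both sides at L = (28.60, -11.80). That places the tangent points at W = (35.80, -11.80) on KW and T = (28.60, -19.00) on TA. Then |GT| = |T − G| = 34.34.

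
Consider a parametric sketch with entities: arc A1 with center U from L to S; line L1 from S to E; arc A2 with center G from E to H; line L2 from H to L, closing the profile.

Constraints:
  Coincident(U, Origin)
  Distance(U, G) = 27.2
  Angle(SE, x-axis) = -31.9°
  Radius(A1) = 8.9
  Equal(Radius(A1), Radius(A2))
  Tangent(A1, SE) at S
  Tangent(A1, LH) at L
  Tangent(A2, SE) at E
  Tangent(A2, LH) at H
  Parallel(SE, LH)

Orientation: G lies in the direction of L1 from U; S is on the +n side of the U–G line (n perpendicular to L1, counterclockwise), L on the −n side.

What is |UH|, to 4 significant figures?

28.62

The slot axis is L1's direction at -31.9°, so u = (cos -31.9°, sin -31.9°) = (0.8490, -0.5284) and n = (−sin -31.9°, cos -31.9°) = (0.5284, 0.8490). U is at the origin and G lies 27.2 along u from U, so G = 27.2·u = (23.09, -14.37). Tangency of A1 to both parallel lines with radius 8.9 puts S and L at U ± 8.9·n: S = (4.703, 7.556), L = (-4.703, -7.556). Equal radii place E and H the same way about G: E = G + 8.9·n = (27.80, -6.818), H = G − 8.9·n = (18.39, -21.93). Then |UH| = |H − U| = 28.62.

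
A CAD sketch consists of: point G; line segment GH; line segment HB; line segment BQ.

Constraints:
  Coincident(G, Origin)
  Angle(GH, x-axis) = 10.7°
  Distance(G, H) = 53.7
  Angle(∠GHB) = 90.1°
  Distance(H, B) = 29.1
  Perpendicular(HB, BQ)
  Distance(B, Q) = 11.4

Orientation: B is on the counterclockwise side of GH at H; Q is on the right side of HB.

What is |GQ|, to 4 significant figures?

71.35

G is at the origin; GH runs at 10.7° with length 53.7, so H = 53.7·(cos 10.7°, sin 10.7°) = (52.77, 9.970). ∠GHB = 90.1°, so HB runs at 10.7° + (180° − 90.1°) = 100.6° from the x-axis; with |HB| = 29.1, B = H + 29.1·(cos 100.6°, sin 100.6°) = (47.41, 38.57). HB ⟂ BQ; with |BQ| = 11.4 on the right of HB, Q = B + 11.4·(0.9829, 0.1840) = (58.62, 40.67). Then |GQ| = |Q − G| = 71.35.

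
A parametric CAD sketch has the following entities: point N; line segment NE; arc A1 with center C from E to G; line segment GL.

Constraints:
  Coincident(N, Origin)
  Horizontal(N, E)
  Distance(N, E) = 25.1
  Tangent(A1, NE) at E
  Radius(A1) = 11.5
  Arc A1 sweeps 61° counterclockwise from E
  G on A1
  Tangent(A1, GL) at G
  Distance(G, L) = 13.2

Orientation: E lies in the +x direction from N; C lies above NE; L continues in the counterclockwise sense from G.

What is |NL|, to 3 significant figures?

45.1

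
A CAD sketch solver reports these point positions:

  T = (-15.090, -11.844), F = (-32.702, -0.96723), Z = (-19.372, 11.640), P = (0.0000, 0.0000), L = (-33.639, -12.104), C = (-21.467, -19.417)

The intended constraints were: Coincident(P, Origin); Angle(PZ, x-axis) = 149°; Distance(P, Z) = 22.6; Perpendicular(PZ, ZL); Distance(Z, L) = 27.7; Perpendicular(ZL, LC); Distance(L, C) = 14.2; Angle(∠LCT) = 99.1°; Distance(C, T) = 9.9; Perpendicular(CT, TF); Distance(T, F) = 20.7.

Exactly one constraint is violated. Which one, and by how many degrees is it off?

Perpendicular(CT, TF) — off by 8.40°.

P = (0.00, 0.00) ✓; PZ at 149.0° ✓; |PZ| = 22.60 ✓; ∠(PZ, ZL) = 90.00° ✓; |ZL| = 27.70 ✓; ∠(ZL, LC) = 90.00° ✓; |LC| = 14.20 ✓; ∠LCT = 99.10° ✓; |CT| = 9.900 ✓; ∠(CT, TF) = 98.40° ✗; |TF| = 20.70 ✓.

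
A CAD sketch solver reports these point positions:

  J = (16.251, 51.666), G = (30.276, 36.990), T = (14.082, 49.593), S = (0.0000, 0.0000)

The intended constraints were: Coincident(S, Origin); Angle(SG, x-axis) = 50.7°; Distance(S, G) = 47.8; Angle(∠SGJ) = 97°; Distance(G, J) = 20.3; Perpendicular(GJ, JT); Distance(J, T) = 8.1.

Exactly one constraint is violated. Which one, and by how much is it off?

Distance(J, T) = 8.1 — off by 5.10.

S = (0.00, 0.00) ✓; SG at 50.70° ✓; |SG| = 47.80 ✓; ∠SGJ = 97.00° ✓; |GJ| = 20.30 ✓; ∠(GJ, JT) = 90.00° ✓; |JT| = 3.000 ✗.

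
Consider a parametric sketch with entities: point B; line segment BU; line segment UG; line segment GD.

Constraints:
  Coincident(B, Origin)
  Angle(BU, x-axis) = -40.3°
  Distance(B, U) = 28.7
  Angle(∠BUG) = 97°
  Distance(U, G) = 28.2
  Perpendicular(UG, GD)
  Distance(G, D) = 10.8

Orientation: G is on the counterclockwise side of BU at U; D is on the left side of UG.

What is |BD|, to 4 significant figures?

36.30

∠BUG = 97.0°, so UG runs at -40.3° + (180° − 97.0°) = 42.70° from the x-axis; with |UG| = 28.2, G = U + 28.2·(cos 42.70°, sin 42.70°) = (42.61, 0.5612). UG is perpendicular to GD; with |GD| = 10.8 on the left of UG, D = G + 10.8·(-0.6782, 0.7349) = (35.29, 8.498). Then |BD| = |D − B| = 36.30.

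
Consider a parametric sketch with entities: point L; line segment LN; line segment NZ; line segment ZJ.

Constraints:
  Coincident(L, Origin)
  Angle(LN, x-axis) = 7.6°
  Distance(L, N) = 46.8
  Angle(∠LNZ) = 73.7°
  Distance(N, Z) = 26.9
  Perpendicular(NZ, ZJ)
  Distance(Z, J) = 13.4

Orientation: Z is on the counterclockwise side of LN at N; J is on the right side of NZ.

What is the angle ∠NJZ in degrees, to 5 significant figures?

63.520°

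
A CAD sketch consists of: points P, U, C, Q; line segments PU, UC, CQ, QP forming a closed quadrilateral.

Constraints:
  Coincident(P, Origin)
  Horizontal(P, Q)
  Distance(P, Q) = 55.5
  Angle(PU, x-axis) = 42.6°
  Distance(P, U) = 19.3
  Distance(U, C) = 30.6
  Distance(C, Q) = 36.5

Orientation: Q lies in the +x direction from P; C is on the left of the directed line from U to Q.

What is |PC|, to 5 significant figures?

49.870

Checks: P = (0.00, 0.00) ✓; |UC| = 30.60 ✓; |CQ| = 36.50 ✓.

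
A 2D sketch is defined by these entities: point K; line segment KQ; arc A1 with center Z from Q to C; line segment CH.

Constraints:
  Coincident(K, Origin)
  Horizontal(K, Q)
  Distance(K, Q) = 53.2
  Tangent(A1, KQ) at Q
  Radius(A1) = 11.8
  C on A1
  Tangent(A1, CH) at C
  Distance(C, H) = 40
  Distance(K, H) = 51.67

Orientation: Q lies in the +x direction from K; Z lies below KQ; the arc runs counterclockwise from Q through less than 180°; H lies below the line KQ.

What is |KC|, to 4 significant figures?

42.93

K is at the origin; K and Q share the same y with |KQ| = 53.2 and Q on the +x side, so Q = (53.20, 0.000). A1 meets KQ tangentially, so ZQ is at right angles to KQ, so Z = Q + (0, -11.8) = (53.20, -11.80). Since ZC ⟂ CH (tangency), |ZH| = √(11.8² + 40.0²) = 41.70 regardless of where C sits on A1. So H lies on both circle(K, 51.67) and circle(Z, 41.70); the below-KQ intersection is H = (26.86, -44.14). C is the foot of the tangent from H: C = (42.32, -7.242).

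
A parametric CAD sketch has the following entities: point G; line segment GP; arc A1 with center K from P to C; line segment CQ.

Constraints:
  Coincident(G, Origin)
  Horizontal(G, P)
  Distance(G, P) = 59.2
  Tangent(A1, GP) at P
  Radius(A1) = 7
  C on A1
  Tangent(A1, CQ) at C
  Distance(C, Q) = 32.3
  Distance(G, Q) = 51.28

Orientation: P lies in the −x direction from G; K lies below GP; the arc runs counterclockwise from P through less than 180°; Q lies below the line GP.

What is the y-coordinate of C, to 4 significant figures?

-12.34

Checks: G = (0.00, 0.00) ✓; |KC| = 7.000 ✓; ∠(KC, CQ) = 90.00° ✓; |CQ| = 32.30 ✓; |GQ| = 51.28 ✓.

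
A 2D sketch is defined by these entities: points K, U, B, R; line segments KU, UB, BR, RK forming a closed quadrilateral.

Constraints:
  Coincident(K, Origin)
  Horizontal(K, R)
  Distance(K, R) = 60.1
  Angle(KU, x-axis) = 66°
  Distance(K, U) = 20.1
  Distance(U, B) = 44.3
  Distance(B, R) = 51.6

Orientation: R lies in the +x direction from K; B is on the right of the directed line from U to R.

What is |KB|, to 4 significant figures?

29.57

K is at the origin; K and R share the same y with |KR| = 60.1 and R in +x, so R = (60.1, 0). KU runs at 66.0° with |KU| = 20.1, so U = (8.175, 18.36). B is determined by |UB| = 44.3 and |BR| = 51.6 together: it lies at the intersection of circle(U, 44.3) and circle(R, 51.6). With |UR| = 55.08, the foot of the radical line on UR is 21.18 from U and the perpendicular offset is √(44.3² − 21.18²) = 38.91. Taking the right-of-UR solution: B = (15.17, -25.38).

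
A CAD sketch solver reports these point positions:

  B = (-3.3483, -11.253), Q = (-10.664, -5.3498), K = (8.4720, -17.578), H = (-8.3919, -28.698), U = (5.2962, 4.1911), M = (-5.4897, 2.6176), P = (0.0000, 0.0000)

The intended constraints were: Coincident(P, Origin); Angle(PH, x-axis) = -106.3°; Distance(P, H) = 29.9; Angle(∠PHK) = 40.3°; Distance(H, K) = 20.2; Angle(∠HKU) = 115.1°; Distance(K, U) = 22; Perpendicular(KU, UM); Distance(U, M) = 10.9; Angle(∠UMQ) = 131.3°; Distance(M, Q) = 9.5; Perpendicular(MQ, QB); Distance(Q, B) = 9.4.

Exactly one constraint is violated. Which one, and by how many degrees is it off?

Perpendicular(MQ, QB) — off by 5.90°.

P = (0.00, 0.00) ✓; PH at -106.3° ✓; |PH| = 29.90 ✓; ∠PHK = 40.30° ✓; |HK| = 20.20 ✓; ∠HKU = 115.1° ✓; |KU| = 22.00 ✓; ∠(KU, UM) = 90.00° ✓; |UM| = 10.90 ✓; ∠UMQ = 131.3° ✓; |MQ| = 9.500 ✓; ∠(MQ, QB) = 84.10° ✗; |QB| = 9.400 ✓.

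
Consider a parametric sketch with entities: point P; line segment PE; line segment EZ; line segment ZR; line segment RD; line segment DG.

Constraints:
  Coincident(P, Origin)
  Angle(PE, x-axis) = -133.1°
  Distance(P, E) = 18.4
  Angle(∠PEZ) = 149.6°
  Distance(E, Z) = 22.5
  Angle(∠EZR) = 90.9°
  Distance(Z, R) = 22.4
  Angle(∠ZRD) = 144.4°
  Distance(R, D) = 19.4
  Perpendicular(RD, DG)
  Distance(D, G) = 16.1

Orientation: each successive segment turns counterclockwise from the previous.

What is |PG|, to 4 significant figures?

24.56

P is at the origin; PE runs at -133.1° with length 18.4, so E = (-12.57, -13.43). ∠PEZ = 149.6° gives EZ at -102.7° from the x-axis; with |EZ| = 22.5, Z = (-17.52, -35.38). ∠EZR = 90.9° gives ZR at -13.60° from the x-axis; with |ZR| = 22.4, R = (4.253, -40.65). ∠ZRD = 144.4° gives RD at 22.00° from the x-axis; with |RD| = 19.4, D = (22.24, -33.38). RD is perpendicular to DG, so DG runs at 112.0°; with |DG| = 16.1, G = (16.21, -18.46). Then |PG| = |G − P| = 24.56.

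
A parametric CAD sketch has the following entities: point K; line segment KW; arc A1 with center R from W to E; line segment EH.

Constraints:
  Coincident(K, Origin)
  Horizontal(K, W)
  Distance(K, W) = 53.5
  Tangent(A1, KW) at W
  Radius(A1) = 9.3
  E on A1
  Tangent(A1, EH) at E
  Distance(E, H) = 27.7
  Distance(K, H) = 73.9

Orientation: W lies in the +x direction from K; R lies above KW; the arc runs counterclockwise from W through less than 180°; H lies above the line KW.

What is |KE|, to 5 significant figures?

63.400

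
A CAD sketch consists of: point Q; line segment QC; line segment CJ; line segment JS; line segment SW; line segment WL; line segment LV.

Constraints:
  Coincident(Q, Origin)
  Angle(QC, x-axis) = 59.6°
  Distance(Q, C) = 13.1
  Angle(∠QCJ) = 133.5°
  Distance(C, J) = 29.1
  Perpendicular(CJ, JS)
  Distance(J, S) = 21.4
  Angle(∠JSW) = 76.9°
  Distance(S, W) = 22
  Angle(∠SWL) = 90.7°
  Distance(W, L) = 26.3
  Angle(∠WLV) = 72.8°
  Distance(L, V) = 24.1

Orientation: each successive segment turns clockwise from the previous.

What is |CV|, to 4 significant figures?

34.38

Q is at the origin; QC runs at 59.6° with length 13.1, so C = (6.629, 11.30). ∠QCJ = 133.5° gives CJ at 13.10° from the x-axis; with |CJ| = 29.1, J = (34.97, 17.89). CJ ⟂ JS, so JS runs at -76.90°; with |JS| = 21.4, S = (39.82, -2.949). ∠JSW = 76.9° gives SW at -180.0° from the x-axis; with |SW| = 22.0, W = (17.82, -2.949). ∠SWL = 90.7° gives WL at 90.70° from the x-axis; with |WL| = 26.3, L = (17.50, 23.35). ∠WLV = 72.8° gives LV at -16.50° from the x-axis; with |LV| = 24.1, V = (40.61, 16.50). Then |CV| = |V − C| = 34.38.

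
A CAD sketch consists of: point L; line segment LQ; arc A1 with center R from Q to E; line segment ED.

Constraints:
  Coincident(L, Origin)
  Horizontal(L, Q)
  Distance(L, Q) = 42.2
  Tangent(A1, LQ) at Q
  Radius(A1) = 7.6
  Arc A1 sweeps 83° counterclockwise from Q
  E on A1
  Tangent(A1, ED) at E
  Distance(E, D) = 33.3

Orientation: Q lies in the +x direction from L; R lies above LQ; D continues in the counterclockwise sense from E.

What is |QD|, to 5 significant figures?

41.385

On A1, Q sits at bearing -90° from R; an 83° counterclockwise sweep puts E at bearing -7°, so E = R + 7.6·(cos -7°, sin -7°) = (49.743, 6.6738). A1 meets ED tangentially, so RE is at right angles to ED, so ED runs along (−sin -7°, cos -7°); with |ED| = 33.3, D = (53.802, 39.726). Then |QD| = |D − Q| = 41.385.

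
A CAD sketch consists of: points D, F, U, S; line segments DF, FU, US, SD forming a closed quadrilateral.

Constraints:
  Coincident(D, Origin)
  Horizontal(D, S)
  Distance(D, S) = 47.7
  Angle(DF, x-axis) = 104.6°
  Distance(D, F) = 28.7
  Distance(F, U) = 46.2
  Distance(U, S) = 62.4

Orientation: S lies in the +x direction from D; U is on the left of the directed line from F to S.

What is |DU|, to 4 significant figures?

64.73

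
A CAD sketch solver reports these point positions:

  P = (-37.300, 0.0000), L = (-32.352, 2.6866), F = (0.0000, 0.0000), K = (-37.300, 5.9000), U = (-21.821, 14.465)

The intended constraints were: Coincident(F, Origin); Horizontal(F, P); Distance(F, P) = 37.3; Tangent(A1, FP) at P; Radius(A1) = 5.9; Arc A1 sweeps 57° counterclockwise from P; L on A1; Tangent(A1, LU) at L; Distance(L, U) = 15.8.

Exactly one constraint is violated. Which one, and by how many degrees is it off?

Tangent(A1, LU) at L — off by 8.80°.

F = (0.00, 0.00) ✓; F.y = 0.00, P.y = 0.00 ✓; |FP| = 37.30 ✓; ∠(KP, PF) = 90.00° ✓; |KP| = 5.900 ✓; bearing(K→L) − bearing(K→P) = 57.00° ✓; |KL| = 5.900 ✓; ∠(KL, LU) = 98.80° ✗; |LU| = 15.80 ✓.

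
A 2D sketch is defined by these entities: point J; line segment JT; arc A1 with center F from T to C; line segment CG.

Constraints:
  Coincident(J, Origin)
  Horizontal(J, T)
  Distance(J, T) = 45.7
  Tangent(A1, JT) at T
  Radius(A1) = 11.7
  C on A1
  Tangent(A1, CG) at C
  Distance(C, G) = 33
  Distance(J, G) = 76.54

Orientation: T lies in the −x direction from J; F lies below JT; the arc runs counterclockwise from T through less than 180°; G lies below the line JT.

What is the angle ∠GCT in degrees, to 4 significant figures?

141.4°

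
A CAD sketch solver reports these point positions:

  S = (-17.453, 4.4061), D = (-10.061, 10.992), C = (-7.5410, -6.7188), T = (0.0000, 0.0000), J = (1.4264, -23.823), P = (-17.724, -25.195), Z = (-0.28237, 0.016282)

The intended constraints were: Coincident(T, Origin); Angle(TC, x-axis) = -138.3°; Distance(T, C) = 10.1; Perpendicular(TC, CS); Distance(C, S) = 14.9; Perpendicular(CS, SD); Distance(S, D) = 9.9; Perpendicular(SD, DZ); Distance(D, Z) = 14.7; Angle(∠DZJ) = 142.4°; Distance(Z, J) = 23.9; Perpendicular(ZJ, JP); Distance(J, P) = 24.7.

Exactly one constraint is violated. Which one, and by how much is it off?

Distance(J, P) = 24.7 — off by 5.50.

T = (0.00, 0.00) ✓; TC at -138.3° ✓; |TC| = 10.10 ✓; ∠(TC, CS) = 90.00° ✓; |CS| = 14.90 ✓; ∠(CS, SD) = 90.00° ✓; |SD| = 9.900 ✓; ∠(SD, DZ) = 90.00° ✓; |DZ| = 14.70 ✓; ∠DZJ = 142.4° ✓; |ZJ| = 23.90 ✓; ∠(ZJ, JP) = 90.00° ✓; |JP| = 19.20 ✗.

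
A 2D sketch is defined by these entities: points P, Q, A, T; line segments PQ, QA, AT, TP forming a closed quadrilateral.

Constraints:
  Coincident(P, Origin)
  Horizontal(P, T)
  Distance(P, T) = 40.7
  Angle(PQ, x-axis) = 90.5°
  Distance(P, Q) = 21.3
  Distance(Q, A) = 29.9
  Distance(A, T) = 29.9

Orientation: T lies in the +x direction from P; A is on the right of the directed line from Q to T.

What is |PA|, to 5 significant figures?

13.047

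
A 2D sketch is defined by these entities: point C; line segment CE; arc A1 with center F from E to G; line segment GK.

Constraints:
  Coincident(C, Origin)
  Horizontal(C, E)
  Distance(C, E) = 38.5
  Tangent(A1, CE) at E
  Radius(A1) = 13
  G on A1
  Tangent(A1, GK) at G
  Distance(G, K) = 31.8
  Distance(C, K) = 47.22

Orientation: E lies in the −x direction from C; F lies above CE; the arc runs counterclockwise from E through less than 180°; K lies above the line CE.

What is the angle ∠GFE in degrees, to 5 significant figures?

81.131°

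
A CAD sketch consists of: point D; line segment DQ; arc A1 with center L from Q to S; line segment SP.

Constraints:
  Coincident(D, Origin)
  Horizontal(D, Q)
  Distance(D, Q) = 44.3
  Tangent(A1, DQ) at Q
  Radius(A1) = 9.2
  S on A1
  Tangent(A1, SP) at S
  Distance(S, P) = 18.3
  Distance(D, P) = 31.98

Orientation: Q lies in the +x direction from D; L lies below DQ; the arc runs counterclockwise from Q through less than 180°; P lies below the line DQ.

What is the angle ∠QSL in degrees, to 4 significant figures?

63.11°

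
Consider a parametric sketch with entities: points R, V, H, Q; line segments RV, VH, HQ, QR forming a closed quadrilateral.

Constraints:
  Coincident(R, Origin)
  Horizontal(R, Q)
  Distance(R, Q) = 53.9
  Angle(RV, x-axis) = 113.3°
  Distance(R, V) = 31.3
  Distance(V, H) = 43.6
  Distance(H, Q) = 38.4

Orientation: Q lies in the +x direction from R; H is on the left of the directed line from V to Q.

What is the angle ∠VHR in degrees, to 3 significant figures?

41.9°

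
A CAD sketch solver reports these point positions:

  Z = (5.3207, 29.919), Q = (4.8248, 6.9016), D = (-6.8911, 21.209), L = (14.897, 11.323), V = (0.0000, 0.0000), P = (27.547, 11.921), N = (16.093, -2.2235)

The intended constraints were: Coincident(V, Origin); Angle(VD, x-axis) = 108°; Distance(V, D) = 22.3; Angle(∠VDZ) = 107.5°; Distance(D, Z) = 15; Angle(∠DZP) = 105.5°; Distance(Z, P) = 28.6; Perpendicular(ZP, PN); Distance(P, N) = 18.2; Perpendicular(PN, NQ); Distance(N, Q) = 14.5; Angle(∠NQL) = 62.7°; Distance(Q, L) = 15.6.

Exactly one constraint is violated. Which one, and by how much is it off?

Distance(Q, L) = 15.6 — off by 4.60.

V = (0.00, 0.00) ✓; VD at 108.0° ✓; |VD| = 22.30 ✓; ∠VDZ = 107.5° ✓; |DZ| = 15.00 ✓; ∠DZP = 105.5° ✓; |ZP| = 28.60 ✓; ∠(ZP, PN) = 90.00° ✓; |PN| = 18.20 ✓; ∠(PN, NQ) = 90.00° ✓; |NQ| = 14.50 ✓; ∠NQL = 62.70° ✓; |QL| = 11.00 ✗.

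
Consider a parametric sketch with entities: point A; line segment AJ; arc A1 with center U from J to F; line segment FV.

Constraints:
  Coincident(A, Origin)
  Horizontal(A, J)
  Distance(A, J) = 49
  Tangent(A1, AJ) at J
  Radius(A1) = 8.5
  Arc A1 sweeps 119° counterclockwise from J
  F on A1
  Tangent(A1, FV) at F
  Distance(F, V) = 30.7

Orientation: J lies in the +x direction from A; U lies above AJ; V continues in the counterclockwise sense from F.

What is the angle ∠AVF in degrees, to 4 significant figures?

75.47°

A is at the origin; A and J share the same y with |AJ| = 49.0 and J on the +x side, so J = (49.00, 0.000). A1 meets AJ tangentially, so UJ is at right angles to AJ, so U = J + (0, 8.5) = (49.00, 8.500). On A1, J sits at bearing -90° from U; a 119° counterclockwise sweep puts F at bearing 29°, so F = U + 8.5·(cos 29°, sin 29°) = (56.43, 12.62). The tangent condition forces UF to be normal to FV, so FV runs along (−sin 29°, cos 29°); with |FV| = 30.7, V = (41.55, 39.47). Then cos ∠AVF = VA·VF / (|VA||VF|), giving 75.47°.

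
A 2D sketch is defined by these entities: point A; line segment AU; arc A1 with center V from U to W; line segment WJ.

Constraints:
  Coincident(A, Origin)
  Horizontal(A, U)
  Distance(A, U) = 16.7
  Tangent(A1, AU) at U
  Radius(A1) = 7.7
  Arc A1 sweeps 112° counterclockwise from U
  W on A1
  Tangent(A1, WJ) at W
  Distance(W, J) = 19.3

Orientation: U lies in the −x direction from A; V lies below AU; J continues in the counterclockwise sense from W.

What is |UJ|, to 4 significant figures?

28.48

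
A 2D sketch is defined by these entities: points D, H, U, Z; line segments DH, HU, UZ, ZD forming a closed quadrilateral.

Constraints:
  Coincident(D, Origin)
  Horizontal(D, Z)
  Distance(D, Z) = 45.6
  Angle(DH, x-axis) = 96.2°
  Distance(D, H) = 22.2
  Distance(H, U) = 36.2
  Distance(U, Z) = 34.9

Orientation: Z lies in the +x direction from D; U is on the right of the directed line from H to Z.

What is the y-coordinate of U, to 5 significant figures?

-10.941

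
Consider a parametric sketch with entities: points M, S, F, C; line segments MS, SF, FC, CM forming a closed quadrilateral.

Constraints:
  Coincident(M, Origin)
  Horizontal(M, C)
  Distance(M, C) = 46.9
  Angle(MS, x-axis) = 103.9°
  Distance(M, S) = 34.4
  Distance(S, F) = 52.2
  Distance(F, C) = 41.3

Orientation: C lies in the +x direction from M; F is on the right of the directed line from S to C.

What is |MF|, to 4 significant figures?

18.21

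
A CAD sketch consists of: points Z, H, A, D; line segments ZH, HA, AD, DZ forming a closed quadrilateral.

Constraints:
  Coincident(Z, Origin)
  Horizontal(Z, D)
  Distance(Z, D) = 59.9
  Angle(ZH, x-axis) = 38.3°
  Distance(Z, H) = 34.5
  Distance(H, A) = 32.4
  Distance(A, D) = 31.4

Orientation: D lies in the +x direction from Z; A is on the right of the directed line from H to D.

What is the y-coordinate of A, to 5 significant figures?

-10.843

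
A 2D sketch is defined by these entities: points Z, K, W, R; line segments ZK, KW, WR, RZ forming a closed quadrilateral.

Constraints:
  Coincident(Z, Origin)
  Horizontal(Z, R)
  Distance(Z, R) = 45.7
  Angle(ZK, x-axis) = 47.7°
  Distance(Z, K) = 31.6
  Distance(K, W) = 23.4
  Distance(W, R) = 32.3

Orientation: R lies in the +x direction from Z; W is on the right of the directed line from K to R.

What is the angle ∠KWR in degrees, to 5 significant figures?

72.775°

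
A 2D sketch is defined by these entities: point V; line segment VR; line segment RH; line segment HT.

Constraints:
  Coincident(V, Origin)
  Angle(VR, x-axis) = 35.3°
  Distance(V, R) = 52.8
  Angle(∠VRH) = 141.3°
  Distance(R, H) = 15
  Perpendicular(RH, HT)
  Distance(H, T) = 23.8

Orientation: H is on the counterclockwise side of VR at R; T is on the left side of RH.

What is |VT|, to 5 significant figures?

56.957

V is at the origin; VR runs at 35.3° with length 52.8, so R = 52.8·(cos 35.3°, sin 35.3°) = (43.092, 30.511). ∠VRH = 141.3°, so RH runs at 35.3° + (180° − 141.3°) = 74.000° from the x-axis; with |RH| = 15.0, H = R + 15.0·(cos 74.000°, sin 74.000°) = (47.227, 44.930). RH is perpendicular to HT; with |HT| = 23.8 on the left of RH, T = H + 23.8·(-0.96126, 0.27564) = (24.349, 51.490). Then |VT| = |T − V| = 56.957.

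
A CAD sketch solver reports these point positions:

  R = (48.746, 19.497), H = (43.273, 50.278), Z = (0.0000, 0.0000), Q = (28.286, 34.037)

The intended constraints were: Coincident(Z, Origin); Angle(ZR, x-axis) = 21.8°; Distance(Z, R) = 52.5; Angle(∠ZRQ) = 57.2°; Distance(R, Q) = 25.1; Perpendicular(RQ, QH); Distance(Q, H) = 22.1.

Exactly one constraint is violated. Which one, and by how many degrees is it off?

Perpendicular(RQ, QH) — off by 7.30°.

Z = (0.00, 0.00) ✓; ZR at 21.80° ✓; |ZR| = 52.50 ✓; ∠ZRQ = 57.20° ✓; |RQ| = 25.10 ✓; ∠(RQ, QH) = 97.30° ✗; |QH| = 22.10 ✓.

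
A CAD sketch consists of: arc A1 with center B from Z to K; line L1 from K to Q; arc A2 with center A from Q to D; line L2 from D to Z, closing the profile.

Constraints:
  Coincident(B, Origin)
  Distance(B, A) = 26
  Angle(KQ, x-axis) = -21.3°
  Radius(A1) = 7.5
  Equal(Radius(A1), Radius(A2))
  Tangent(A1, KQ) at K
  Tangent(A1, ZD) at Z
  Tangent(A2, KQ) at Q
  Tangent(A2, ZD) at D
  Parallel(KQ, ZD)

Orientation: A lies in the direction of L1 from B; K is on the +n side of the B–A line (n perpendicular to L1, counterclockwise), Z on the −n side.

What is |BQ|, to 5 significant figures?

27.060

Tangency of A1 to both parallel lines with radius 7.5 puts K and Z at B ± 7.5·n: K = (2.7244, 6.9877), Z = (-2.7244, -6.9877). Equal radii place Q and D the same way about A: Q = A + 7.5·n = (26.948, -2.4568), D = A − 7.5·n = (21.500, -16.432). Then |BQ| = |Q − B| = 27.060.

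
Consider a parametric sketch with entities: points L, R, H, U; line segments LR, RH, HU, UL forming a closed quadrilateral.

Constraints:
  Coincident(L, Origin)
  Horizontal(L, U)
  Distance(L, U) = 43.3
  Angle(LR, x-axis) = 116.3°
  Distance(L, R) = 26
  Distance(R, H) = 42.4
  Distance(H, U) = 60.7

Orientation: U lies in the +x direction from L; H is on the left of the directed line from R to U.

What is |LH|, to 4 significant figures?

57.27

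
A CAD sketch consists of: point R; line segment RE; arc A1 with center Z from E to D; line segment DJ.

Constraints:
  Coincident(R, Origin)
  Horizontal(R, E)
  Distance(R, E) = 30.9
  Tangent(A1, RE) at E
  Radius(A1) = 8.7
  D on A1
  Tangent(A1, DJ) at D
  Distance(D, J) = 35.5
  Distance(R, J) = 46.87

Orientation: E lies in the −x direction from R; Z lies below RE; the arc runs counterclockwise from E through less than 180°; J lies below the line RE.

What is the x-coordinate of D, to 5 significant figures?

-38.143

Checks: |RE| = 30.90 ✓; |ZD| = 8.700 ✓; ∠(ZD, DJ) = 90.00° ✓; |DJ| = 35.50 ✓; |RJ| = 46.87 ✓.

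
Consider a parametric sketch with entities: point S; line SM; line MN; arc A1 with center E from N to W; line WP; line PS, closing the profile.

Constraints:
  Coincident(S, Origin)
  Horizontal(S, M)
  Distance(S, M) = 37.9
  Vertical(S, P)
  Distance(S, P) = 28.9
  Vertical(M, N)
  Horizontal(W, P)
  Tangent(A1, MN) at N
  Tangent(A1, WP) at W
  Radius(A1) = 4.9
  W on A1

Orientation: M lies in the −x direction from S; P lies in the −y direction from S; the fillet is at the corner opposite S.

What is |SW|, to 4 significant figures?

43.87

S is at the origin; S and M share the same y with |SM| = 37.9 and M on the −x side, so M = (-37.90, 0.000). S and P share the same x with |SP| = 28.9 and P on the −y side, so P = (0.000, -28.90). The virtual corner opposite S is at (-37.90, -28.90). The tangent condition forces EN to be normal to MN and A1 meets WP tangentially, so EW is at right angles to WP, with radius 4.9, so the center E sits 4.9 in from both sides at E = (-33.00, -24.00). That places the tangent points at N = (-37.90, -24.00) on MN and W = (-33.00, -28.90) on WP. Then |SW| = |W − S| = 43.87.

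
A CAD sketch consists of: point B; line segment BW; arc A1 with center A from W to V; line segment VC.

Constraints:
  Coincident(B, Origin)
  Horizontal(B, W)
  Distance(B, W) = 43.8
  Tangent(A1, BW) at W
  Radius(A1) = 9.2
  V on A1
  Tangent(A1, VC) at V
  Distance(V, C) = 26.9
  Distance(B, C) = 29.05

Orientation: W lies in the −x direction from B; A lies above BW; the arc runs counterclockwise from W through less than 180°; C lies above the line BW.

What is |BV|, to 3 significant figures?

37.2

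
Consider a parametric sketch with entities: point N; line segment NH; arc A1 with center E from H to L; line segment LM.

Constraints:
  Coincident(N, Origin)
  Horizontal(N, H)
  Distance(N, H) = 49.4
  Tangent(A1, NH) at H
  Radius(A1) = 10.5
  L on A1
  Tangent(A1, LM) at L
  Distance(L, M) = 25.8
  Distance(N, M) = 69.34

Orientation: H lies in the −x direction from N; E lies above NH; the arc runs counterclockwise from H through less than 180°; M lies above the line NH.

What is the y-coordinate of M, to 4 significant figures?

36.71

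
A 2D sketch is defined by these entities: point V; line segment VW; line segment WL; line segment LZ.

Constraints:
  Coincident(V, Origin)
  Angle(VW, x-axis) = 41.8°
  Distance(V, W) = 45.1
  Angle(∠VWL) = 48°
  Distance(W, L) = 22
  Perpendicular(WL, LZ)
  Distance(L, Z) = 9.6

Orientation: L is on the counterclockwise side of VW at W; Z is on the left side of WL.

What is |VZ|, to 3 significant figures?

25.3

V is at the origin; VW runs at 41.8° with length 45.1, so W = 45.1·(cos 41.8°, sin 41.8°) = (33.6, 30.1). ∠VWL = 48.0°, so WL runs at 41.8° + (180° − 48.0°) = 174° from the x-axis; with |WL| = 22.0, L = W + 22.0·(cos 174°, sin 174°) = (11.7, 32.4). The perpendicularity gives LZ at right angles to WL; with |LZ| = 9.6 on the left of WL, Z = L + 9.6·(-0.108, -0.994) = (10.7, 22.9). Then |VZ| = |Z − V| = 25.3.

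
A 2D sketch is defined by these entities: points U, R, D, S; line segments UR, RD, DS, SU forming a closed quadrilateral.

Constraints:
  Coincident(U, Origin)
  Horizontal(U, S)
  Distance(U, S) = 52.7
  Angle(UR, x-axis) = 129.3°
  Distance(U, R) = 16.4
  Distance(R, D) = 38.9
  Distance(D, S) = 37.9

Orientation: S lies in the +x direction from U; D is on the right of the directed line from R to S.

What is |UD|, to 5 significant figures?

22.694

U is at the origin; US is horizontal with |US| = 52.7 and S in +x, so S = (52.7, 0). UR runs at 129.3° with |UR| = 16.4, so R = (-10.387, 12.691). D is determined by |RD| = 38.9 and |DS| = 37.9 together: it lies at the intersection of circle(R, 38.9) and circle(S, 37.9). With |RS| = 64.351, the foot of the radical line on RS is 32.772 from R and the perpendicular offset is √(38.9² − 32.772²) = 20.957. Taking the right-of-RS solution: D = (17.608, -14.317).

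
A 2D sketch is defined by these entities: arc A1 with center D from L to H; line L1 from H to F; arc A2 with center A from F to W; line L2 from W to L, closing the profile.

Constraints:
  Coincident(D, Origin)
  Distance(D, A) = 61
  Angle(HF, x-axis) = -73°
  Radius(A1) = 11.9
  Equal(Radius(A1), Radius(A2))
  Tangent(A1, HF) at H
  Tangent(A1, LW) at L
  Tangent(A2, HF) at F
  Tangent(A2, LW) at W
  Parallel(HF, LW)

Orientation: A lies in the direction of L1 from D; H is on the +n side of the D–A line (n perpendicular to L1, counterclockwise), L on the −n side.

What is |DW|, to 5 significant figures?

62.150

The slot axis is L1's direction at -73.0°, so u = (cos -73.0°, sin -73.0°) = (0.29237, -0.95630) and n = (−sin -73.0°, cos -73.0°) = (0.95630, 0.29237). D is at the origin and A lies 61.0 along u from D, so A = 61.0·u = (17.835, -58.335). Tangency of A1 to both parallel lines with radius 11.9 puts H and L at D ± 11.9·n: H = (11.380, 3.4792), L = (-11.380, -3.4792). Equal radii place F and W the same way about A: F = A + 11.9·n = (29.215, -54.855), W = A − 11.9·n = (6.4546, -61.814). Then |DW| = |W − D| = 62.150.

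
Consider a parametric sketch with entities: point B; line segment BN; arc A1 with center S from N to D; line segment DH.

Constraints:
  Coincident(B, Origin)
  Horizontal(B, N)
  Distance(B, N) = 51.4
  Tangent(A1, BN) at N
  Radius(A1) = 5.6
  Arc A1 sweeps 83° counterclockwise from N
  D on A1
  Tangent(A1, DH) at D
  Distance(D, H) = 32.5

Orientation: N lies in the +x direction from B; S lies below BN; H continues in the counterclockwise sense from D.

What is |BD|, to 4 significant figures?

46.10

B is at the origin; BN is horizontal with |BN| = 51.4 and N on the +x side, so N = (51.40, 0.000). The tangent condition forces SN to be normal to BN, so S = N + (0, -5.6) = (51.40, -5.600). On A1, N sits at bearing 90° from S; an 83° counterclockwise sweep puts D at bearing 173°, so D = S + 5.6·(cos 173°, sin 173°) = (45.84, -4.918). Then |BD| = |D − B| = 46.10.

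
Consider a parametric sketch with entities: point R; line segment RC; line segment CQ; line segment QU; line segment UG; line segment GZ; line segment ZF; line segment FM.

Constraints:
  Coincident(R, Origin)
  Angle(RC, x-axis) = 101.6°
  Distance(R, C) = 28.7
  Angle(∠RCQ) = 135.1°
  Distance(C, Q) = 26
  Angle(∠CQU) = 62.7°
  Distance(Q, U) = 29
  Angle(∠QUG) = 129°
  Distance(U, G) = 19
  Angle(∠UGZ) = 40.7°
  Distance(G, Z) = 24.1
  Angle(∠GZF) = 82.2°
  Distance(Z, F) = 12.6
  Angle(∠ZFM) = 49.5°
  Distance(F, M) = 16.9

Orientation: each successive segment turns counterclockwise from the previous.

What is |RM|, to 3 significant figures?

21.1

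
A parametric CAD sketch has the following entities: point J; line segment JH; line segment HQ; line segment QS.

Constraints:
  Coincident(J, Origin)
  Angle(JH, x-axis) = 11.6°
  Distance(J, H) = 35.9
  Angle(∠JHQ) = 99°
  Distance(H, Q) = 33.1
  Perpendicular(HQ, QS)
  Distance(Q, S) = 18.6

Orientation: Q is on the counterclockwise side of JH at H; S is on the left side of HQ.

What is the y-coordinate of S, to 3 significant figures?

39.4

J is at the origin; JH runs at 11.6° with length 35.9, so H = 35.9·(cos 11.6°, sin 11.6°) = (35.2, 7.22). ∠JHQ = 99.0°, so HQ runs at 11.6° + (180° − 99.0°) = 92.6° from the x-axis; with |HQ| = 33.1, Q = H + 33.1·(cos 92.6°, sin 92.6°) = (33.7, 40.3). HQ is perpendicular to QS; with |QS| = 18.6 on the left of HQ, S = Q + 18.6·(-0.999, -0.0454) = (15.1, 39.4). So S.y = 39.4.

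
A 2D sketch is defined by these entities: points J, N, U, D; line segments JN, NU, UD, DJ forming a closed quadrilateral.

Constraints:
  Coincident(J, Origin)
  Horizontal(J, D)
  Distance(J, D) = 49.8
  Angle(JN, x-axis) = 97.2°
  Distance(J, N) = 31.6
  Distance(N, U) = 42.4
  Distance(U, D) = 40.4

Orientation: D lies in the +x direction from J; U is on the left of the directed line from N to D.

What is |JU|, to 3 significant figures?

54.0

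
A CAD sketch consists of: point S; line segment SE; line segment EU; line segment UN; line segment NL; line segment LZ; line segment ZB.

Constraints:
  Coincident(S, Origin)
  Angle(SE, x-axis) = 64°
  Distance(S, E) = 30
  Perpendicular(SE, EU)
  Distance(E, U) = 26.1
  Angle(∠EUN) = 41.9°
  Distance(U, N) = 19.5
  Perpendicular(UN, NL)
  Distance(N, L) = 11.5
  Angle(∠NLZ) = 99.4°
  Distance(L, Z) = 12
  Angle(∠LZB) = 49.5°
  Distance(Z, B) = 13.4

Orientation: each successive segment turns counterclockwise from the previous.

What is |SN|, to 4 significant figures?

20.55

SE is perpendicular to EU, so EU runs at 154.0°; with |EU| = 26.1, U = (-10.31, 38.41). ∠EUN = 41.9° gives UN at -67.90° from the x-axis; with |UN| = 19.5, N = (-2.971, 20.34). Then |SN| = |N − S| = 20.55.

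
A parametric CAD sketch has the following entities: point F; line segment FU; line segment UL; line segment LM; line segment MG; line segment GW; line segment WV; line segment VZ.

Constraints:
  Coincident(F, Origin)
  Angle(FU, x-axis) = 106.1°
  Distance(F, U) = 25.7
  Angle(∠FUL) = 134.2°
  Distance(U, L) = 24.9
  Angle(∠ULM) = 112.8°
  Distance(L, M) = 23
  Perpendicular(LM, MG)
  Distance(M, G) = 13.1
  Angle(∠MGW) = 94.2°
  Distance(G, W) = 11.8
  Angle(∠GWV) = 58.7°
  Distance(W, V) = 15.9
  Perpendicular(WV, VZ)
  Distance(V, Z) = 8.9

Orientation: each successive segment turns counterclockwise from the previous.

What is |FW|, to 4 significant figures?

34.40

F is at the origin; FU runs at 106.1° with length 25.7, so U = (-7.127, 24.69). ∠FUL = 134.2° gives UL at 151.9° from the x-axis; with |UL| = 24.9, L = (-29.09, 36.42). ∠ULM = 112.8° gives LM at -140.9° from the x-axis; with |LM| = 23.0, M = (-46.94, 21.91). LM is perpendicular to MG, so MG runs at -50.90°; with |MG| = 13.1, G = (-38.68, 11.75). ∠MGW = 94.2° gives GW at 34.90° from the x-axis; with |GW| = 11.8, W = (-29.00, 18.50). Then |FW| = |W − F| = 34.40.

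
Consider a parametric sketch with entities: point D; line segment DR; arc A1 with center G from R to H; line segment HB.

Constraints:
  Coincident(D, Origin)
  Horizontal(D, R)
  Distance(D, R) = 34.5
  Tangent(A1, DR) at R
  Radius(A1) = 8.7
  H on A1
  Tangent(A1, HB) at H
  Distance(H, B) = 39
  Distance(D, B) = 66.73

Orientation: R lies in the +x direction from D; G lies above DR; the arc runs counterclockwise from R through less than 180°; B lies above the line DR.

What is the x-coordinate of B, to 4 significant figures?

48.07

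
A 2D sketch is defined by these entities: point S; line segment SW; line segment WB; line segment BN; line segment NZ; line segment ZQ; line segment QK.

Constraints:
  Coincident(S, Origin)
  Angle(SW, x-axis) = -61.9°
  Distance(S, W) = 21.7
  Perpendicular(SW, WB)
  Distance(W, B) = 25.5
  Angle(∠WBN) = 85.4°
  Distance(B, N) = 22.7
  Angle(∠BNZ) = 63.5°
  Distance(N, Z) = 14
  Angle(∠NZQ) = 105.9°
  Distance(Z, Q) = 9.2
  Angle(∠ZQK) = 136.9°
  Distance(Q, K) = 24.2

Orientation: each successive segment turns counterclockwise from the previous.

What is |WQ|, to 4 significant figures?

15.54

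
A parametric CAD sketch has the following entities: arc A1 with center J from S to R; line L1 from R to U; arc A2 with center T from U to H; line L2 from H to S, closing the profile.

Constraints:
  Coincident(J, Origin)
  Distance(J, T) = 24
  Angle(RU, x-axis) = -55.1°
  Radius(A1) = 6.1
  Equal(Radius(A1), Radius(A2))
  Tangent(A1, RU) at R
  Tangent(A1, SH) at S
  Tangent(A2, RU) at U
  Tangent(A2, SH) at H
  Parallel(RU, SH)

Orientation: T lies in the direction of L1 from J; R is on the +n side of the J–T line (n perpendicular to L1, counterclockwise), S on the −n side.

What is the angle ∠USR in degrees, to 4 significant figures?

63.05°

Tangency of A1 to both parallel lines with radius 6.1 puts R and S at J ± 6.1·n: R = (5.003, 3.490), S = (-5.003, -3.490). Equal radii place U and H the same way about T: U = T + 6.1·n = (18.73, -16.19), H = T − 6.1·n = (8.729, -23.17). Then cos ∠USR = SU·SR / (|SU||SR|), giving 63.05°.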